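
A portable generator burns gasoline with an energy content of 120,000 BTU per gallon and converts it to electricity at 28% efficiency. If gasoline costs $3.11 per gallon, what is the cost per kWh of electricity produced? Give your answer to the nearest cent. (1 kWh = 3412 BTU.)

Electrical output per gallon = 120,000 BTU × 0.28 / 3412 BTU/kWh = 9.848 kWh
Cost per kWh = $3.11 / 9.848 kWh = $0.316

$0.32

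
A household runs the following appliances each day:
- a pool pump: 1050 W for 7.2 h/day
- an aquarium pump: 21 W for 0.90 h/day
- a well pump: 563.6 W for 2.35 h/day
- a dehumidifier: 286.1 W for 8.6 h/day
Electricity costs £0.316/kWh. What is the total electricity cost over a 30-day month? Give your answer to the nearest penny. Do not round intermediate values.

pool pump: 1050 W × 7.2 h × 30 d = 226,800 Wh = 226.8 kWh
aquarium pump: 21 W × 0.90 h × 30 d = 567 Wh = 0.567 kWh
well pump: 563.6 W × 2.35 h × 30 d = 39,734 Wh = 39.73 kWh
dehumidifier: 286.1 W × 8.6 h × 30 d = 73,814 Wh = 73.81 kWh
Total energy = 226.8 + 0.567 + 39.73 + 73.81 = 340.9 kWh
Cost = 340.9 kWh × £0.316 = £107.73

£107.73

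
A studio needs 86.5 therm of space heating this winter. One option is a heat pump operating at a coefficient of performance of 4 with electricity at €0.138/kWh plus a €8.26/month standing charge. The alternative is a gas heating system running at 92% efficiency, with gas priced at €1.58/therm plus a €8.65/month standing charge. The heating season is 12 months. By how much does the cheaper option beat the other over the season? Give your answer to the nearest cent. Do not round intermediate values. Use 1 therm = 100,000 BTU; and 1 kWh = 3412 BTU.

€65.77

Heat load = 86.5 therm × 100,000 = 8,650,000 BTU
Gas: input = 8,650,000 / 0.920 = 9,402,174 BTU = 94.02 therm → 94.02 × €1.58 = €148.55; + 12 × €8.65 standing = €252.35
Heat pump: 8,650,000 BTU / 3412 = 2,535 kWh heat; / 4 = 633.8 kWh in → × €0.138 = €87.46; + 12 × €8.26 standing = €186.58
Difference = |€252.35 − €186.58| = €65.77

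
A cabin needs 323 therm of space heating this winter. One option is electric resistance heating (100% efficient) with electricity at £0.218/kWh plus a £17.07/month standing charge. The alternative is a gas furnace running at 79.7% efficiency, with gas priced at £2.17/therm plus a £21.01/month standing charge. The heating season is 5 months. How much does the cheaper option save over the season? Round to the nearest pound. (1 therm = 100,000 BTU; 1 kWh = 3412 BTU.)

Heat load = 323 therm × 100,000 = 32,300,000 BTU
Gas: input = 32,300,000 / 0.797 = 40,526,976 BTU = 405.3 therm → 405.3 × £2.17 = £879.44; + 5 × £21.01 standing = £984.49
Electric: 32,300,000 BTU / 3412 = 9,467 kWh → × £0.218 = £2,063.72; + 5 × £17.07 standing = £2,149.07
Difference = |£984.49 − £2,149.07| = £1,164.58 ≈ £1165

£1165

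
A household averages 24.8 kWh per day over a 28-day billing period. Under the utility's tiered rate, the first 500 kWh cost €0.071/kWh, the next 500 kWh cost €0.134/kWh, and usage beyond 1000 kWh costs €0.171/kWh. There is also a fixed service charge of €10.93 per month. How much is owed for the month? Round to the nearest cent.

Usage = 24.8 kWh/day × 28 days = 694.4 kWh
First 500 kWh × €0.071 = €35.50
Next 194.4 kWh × €0.134 = €26.05
Remaining tier: 0 kWh (not reached)
Energy charge = €61.55; + service €10.93 = €72.48

€72.48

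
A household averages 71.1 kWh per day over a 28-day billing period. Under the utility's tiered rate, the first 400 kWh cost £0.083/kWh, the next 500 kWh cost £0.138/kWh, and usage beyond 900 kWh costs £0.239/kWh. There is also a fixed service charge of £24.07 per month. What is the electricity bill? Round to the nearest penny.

Usage = 71.1 kWh/day × 28 days = 1990.8 kWh
First 400 kWh × £0.083 = £33.20
Next 500 kWh × £0.138 = £69.00
Remaining 1090.8 kWh × £0.239 = £260.70
Energy charge = £362.90; + service £24.07 = £386.97

£386.97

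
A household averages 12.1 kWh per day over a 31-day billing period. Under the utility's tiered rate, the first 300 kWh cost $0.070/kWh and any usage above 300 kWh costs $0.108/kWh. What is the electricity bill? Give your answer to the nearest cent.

Usage = 12.1 kWh/day × 31 days = 375.1 kWh
First 300 kWh × $0.070 = $21.00
Remaining 75.1 kWh × $0.108 = $8.11
Total = $29.11

$29.11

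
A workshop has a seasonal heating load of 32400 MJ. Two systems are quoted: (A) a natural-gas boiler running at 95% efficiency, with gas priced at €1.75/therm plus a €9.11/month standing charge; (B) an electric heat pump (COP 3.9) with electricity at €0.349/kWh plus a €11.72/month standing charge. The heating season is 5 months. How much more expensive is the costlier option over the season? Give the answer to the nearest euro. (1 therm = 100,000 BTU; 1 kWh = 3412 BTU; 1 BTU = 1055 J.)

Heat load = 32400 MJ = 32,400,000,000 J / 1055 = 30,710,900 BTU
Gas: input = 30,710,900 / 0.95 = 32,327,264 BTU = 323.3 therm → 323.3 × €1.75 = €565.73; + 5 × €9.11 standing = €611.28
Heat pump: 30,710,900 BTU / 3412 = 9,001 kWh heat; / 3.9 = 2,308 kWh in → × €0.349 = €805.46; + 5 × €11.72 standing = €864.06
Difference = |€611.28 − €864.06| = €252.78 ≈ €253

€253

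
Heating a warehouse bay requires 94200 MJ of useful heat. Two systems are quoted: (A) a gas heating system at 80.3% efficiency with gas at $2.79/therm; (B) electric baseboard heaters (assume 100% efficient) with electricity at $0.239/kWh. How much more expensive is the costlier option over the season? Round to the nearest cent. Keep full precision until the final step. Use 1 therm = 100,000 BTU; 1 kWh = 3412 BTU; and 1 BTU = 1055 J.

$3152.10

Heat load = 94200 MJ = 94,200,000,000 J / 1055 = 89,289,100 BTU
Gas: input = 89,289,100 / 0.803 = 111,194,395 BTU = 1,112 therm → 1,112 × $2.79 = $3,102.32
Electric: 89,289,100 BTU / 3412 = 26,170 kWh → × $0.239 = $6,254.42
Difference = |$3,102.32 − $6,254.42| = $3,152.10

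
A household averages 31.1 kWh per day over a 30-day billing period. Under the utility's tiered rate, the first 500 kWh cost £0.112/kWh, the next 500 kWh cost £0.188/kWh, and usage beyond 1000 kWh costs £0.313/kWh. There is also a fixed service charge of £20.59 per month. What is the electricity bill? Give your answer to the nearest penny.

£157.99

Usage = 31.1 kWh/day × 30 days = 933 kWh
First 500 kWh × £0.112 = £56.00
Next 433 kWh × £0.188 = £81.40
Remaining tier: 0 kWh (not reached)
Energy charge = £137.40; + service £20.59 = £157.99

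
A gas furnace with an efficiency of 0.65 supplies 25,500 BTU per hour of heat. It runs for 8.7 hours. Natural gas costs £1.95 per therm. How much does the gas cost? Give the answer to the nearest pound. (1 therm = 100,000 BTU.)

Heat delivered = 25,500 BTU/h × 8.7 h = 221,850 BTU
Gas input = 221,850 / 0.65 = 341,308 BTU
= 341,308 / 100,000 = 3.413 therm
Cost = 3.413 × £1.95/therm = £6.66 ≈ £7

£7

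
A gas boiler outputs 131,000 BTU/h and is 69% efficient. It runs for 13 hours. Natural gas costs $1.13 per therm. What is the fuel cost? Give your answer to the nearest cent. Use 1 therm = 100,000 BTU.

Heat delivered = 131,000 BTU/h × 13 h = 1,703,000 BTU
Gas input = 1,703,000 / 0.69 = 2,468,116 BTU
= 2,468,116 / 100,000 = 24.68 therm
Cost = 24.68 × $1.13/therm = $27.89

$27.89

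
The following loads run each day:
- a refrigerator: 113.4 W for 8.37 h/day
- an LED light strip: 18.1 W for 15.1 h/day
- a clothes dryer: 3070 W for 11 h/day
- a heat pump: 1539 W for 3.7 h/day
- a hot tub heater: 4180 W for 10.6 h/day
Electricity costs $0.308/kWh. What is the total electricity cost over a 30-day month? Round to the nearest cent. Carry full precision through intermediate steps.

$785.35

refrigerator: 113.4 W × 8.37 h × 30 d = 28,475 Wh = 28.47 kWh
LED light strip: 18.1 W × 15.1 h × 30 d = 8,199 Wh = 8.199 kWh
clothes dryer: 3070 W × 11 h × 30 d = 1,013,100 Wh = 1,013 kWh
heat pump: 1539 W × 3.7 h × 30 d = 170,829 Wh = 170.8 kWh
hot tub heater: 4180 W × 10.6 h × 30 d = 1,329,240 Wh = 1,329 kWh
Total energy = 28.47 + 8.199 + 1,013 + 170.8 + 1,329 = 2,550 kWh
Cost = 2,550 kWh × $0.308 = $785.35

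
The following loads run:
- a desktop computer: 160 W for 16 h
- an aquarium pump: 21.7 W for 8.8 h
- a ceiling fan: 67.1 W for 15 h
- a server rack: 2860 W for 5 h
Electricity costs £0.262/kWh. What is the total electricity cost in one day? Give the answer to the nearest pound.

desktop computer: 160 W × 16 h = 2,560 Wh = 2.56 kWh
aquarium pump: 21.7 W × 8.8 h = 191 Wh = 0.191 kWh
ceiling fan: 67.1 W × 15 h = 1,006 Wh = 1.006 kWh
server rack: 2860 W × 5 h = 14,300 Wh = 14.3 kWh
Total energy = 2.56 + 0.191 + 1.006 + 14.3 = 18.06 kWh
Cost = 18.06 kWh × £0.262 = £4.73 ≈ £5

£5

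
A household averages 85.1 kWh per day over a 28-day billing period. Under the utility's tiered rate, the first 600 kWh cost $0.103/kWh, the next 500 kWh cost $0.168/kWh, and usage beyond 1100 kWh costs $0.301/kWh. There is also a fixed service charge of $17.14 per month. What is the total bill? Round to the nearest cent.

$549.06

Usage = 85.1 kWh/day × 28 days = 2382.8 kWh
First 600 kWh × $0.103 = $61.80
Next 500 kWh × $0.168 = $84.00
Remaining 1282.8 kWh × $0.301 = $386.12
Energy charge = $531.92; + service $17.14 = $549.06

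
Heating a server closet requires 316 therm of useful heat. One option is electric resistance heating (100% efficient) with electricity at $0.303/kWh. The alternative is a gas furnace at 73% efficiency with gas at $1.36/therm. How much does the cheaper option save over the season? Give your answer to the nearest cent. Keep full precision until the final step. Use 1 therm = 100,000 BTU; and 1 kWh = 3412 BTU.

Heat load = 316 therm × 100,000 = 31,600,000 BTU
Gas: input = 31,600,000 / 0.73 = 43,287,671 BTU = 432.9 therm → 432.9 × $1.36 = $588.71
Electric: 31,600,000 BTU / 3412 = 9,261 kWh → × $0.303 = $2,806.21
Difference = |$588.71 − $2,806.21| = $2,217.50

$2217.50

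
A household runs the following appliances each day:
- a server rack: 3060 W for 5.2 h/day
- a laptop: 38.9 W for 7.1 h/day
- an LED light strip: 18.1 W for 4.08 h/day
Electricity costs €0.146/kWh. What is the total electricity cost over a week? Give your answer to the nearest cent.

€16.62

server rack: 3060 W × 5.2 h × 7 d = 111,384 Wh = 111.4 kWh
laptop: 38.9 W × 7.1 h × 7 d = 1,933 Wh = 1.933 kWh
LED light strip: 18.1 W × 4.08 h × 7 d = 517 Wh = 0.5169 kWh
Total energy = 111.4 + 1.933 + 0.5169 = 113.8 kWh
Cost = 113.8 kWh × €0.146 = €16.62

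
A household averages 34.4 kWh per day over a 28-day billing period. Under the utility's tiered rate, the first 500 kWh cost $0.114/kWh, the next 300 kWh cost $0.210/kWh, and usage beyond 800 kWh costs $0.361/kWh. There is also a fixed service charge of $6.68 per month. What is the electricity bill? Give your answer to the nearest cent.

Usage = 34.4 kWh/day × 28 days = 963.2 kWh
First 500 kWh × $0.114 = $57.00
Next 300 kWh × $0.210 = $63.00
Remaining 163.2 kWh × $0.361 = $58.92
Energy charge = $178.92; + service $6.68 = $185.60

$185.60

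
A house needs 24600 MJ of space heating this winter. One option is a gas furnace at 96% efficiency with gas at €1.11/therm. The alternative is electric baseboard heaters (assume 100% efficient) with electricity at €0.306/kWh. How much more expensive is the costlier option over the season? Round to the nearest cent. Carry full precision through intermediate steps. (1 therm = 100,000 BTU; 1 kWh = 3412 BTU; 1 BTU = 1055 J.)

€1821.59

Heat load = 24600 MJ = 24,600,000,000 J / 1055 = 23,317,536 BTU
Gas: input = 23,317,536 / 0.96 = 24,289,100 BTU = 242.9 therm → 242.9 × €1.11 = €269.61
Electric: 23,317,536 BTU / 3412 = 6,834 kWh → × €0.306 = €2,091.20
Difference = |€269.61 − €2,091.20| = €1,821.59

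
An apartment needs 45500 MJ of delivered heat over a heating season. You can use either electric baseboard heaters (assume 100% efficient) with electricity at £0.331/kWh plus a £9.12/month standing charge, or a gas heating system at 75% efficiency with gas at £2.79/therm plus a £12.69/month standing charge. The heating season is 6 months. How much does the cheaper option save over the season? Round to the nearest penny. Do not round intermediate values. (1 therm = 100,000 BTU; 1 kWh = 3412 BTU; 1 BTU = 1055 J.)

Heat load = 45500 MJ = 45,500,000,000 J / 1055 = 43,127,962 BTU
Gas: input = 43,127,962 / 0.75 = 57,503,949 BTU = 575 therm → 575 × £2.79 = £1,604.36; + 6 × £12.69 standing = £1,680.50
Electric: 43,127,962 BTU / 3412 = 12,640 kWh → × £0.331 = £4,183.87; + 6 × £9.12 standing = £4,238.59
Difference = |£1,680.50 − £4,238.59| = £2,558.09

£2558.09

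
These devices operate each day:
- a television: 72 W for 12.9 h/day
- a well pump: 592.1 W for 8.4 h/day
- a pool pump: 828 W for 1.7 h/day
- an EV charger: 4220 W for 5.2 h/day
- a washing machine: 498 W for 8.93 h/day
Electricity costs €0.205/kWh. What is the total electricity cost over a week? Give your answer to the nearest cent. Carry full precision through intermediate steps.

€48.36

television: 72 W × 12.9 h × 7 d = 6,502 Wh = 6.502 kWh
well pump: 592.1 W × 8.4 h × 7 d = 34,815 Wh = 34.82 kWh
pool pump: 828 W × 1.7 h × 7 d = 9,853 Wh = 9.853 kWh
EV charger: 4220 W × 5.2 h × 7 d = 153,608 Wh = 153.6 kWh
washing machine: 498 W × 8.93 h × 7 d = 31,130 Wh = 31.13 kWh
Total energy = 6.502 + 34.82 + 9.853 + 153.6 + 31.13 = 235.9 kWh
Cost = 235.9 kWh × €0.205 = €48.36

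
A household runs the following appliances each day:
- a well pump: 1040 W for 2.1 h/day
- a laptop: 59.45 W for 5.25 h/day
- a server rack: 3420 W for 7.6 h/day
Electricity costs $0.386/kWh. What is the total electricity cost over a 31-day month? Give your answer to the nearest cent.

$340.89

well pump: 1040 W × 2.1 h × 31 d = 67,704 Wh = 67.7 kWh
laptop: 59.45 W × 5.25 h × 31 d = 9,675 Wh = 9.675 kWh
server rack: 3420 W × 7.6 h × 31 d = 805,752 Wh = 805.8 kWh
Total energy = 67.7 + 9.675 + 805.8 = 883.1 kWh
Cost = 883.1 kWh × $0.386 = $340.89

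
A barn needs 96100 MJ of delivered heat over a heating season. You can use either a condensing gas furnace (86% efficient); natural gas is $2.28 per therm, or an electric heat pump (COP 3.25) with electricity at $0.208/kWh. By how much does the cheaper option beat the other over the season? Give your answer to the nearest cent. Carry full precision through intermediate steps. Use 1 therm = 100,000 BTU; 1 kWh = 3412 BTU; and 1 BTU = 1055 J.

$706.34

Heat load = 96100 MJ = 96,100,000,000 J / 1055 = 91,090,047 BTU
Gas: input = 91,090,047 / 0.86 = 105,918,660 BTU = 1,059 therm → 1,059 × $2.28 = $2,414.95
Heat pump: 91,090,047 BTU / 3412 = 26,700 kWh heat; / 3.25 = 8,214 kWh in → × $0.208 = $1,708.61
Difference = |$2,414.95 − $1,708.61| = $706.34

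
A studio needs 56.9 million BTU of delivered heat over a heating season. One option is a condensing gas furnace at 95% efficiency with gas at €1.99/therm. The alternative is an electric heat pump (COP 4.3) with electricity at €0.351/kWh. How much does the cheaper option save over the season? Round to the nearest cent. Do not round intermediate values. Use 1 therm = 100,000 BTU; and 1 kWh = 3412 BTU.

Heat load = 56.9 × 10⁶ BTU = 56,900,000 BTU
Gas: input = 56,900,000 / 0.95 = 59,894,737 BTU = 598.9 therm → 598.9 × €1.99 = €1,191.91
Heat pump: 56,900,000 BTU / 3412 = 16,680 kWh heat; / 4.3 = 3,878 kWh in → × €0.351 = €1,361.26
Difference = |€1,191.91 − €1,361.26| = €169.36

€169.36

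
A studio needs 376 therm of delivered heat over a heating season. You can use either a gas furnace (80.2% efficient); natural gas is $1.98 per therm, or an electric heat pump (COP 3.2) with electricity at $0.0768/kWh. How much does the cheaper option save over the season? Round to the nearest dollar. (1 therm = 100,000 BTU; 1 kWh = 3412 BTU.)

$664

Heat load = 376 therm × 100,000 = 37,600,000 BTU
Gas: input = 37,600,000 / 0.802 = 46,882,793 BTU = 468.8 therm → 468.8 × $1.98 = $928.28
Heat pump: 37,600,000 BTU / 3412 = 11,020 kWh heat; / 3.2 = 3,444 kWh in → × $0.0768 = $264.48
Difference = |$928.28 − $264.48| = $663.80 ≈ $664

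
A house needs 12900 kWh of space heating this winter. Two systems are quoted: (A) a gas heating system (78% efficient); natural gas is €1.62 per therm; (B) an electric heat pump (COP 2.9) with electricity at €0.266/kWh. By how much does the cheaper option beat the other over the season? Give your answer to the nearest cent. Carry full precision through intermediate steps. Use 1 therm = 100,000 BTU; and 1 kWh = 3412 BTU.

€269.09

Heat load = 12900 kWh × 3412 = 44,014,800 BTU
Gas: input = 44,014,800 / 0.78 = 56,429,231 BTU = 564.3 therm → 564.3 × €1.62 = €914.15
Heat pump: 44,014,800 BTU / 3412 = 12,900 kWh heat; / 2.9 = 4,448 kWh in → × €0.266 = €1,183.24
Difference = |€914.15 − €1,183.24| = €269.09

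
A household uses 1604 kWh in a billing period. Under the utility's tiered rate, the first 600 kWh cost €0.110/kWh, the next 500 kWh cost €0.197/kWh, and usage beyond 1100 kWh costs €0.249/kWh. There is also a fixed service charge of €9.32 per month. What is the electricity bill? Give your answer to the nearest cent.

First 600 kWh × €0.110 = €66.00
Next 500 kWh × €0.197 = €98.50
Remaining 504 kWh × €0.249 = €125.50
Energy charge = €290.00; + service €9.32 = €299.32

€299.32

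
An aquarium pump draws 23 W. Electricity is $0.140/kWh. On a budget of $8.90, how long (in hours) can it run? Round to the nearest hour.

2764 h

Energy budget = $8.90 / $0.140 per kWh = 63.57 kWh = 63,571 Wh
Runtime = 63,571 Wh / 23 W = 2,764 h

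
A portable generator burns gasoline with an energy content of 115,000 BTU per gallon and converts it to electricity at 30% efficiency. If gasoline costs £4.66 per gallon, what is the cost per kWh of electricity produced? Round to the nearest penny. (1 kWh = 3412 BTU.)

£0.46

Electrical output per gallon = 115,000 BTU × 0.30 / 3412 BTU/kWh = 10.11 kWh
Cost per kWh = £4.66 / 10.11 kWh = £0.461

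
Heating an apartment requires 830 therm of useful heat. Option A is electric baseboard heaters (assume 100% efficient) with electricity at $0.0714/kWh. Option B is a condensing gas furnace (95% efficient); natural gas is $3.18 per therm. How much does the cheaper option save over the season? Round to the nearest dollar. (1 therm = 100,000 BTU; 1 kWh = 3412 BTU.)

$1041

Heat load = 830 therm × 100,000 = 83,000,000 BTU
Gas: input = 83,000,000 / 0.95 = 87,368,421 BTU = 873.7 therm → 873.7 × $3.18 = $2,778.32
Electric: 83,000,000 BTU / 3412 = 24,330 kWh → × $0.0714 = $1,736.87
Difference = |$2,778.32 − $1,736.87| = $1,041.45 ≈ $1041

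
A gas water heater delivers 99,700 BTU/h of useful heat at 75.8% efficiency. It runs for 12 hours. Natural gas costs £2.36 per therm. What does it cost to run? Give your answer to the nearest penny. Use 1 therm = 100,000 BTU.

Heat delivered = 99,700 BTU/h × 12 h = 1,196,400 BTU
Gas input = 1,196,400 / 0.758 = 1,578,364 BTU
= 1,578,364 / 100,000 = 15.78 therm
Cost = 15.78 × £2.36/therm = £37.25

£37.25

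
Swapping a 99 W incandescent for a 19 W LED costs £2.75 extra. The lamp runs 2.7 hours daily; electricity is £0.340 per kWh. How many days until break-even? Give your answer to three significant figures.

37.4 days

Power saved = 99 − 19 = 80 W
Daily energy saved = 80 W × 2.7 h = 216 Wh = 0.216 kWh
Daily savings = 0.216 × £0.340 = £0.0734
Payback = £2.75 / £0.0734 per day = 37.45 days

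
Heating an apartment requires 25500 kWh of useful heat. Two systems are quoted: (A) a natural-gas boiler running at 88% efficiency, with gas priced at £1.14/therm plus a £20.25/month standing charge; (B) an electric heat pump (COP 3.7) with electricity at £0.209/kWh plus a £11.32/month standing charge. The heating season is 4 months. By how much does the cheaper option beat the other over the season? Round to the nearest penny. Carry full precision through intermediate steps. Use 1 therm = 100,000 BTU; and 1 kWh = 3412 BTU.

£277.56

Heat load = 25500 kWh × 3412 = 87,006,000 BTU
Gas: input = 87,006,000 / 0.88 = 98,870,455 BTU = 988.7 therm → 988.7 × £1.14 = £1,127.12; + 4 × £20.25 standing = £1,208.12
Heat pump: 87,006,000 BTU / 3412 = 25,500 kWh heat; / 3.7 = 6,892 kWh in → × £0.209 = £1,440.41; + 4 × £11.32 standing = £1,485.69
Difference = |£1,208.12 − £1,485.69| = £277.56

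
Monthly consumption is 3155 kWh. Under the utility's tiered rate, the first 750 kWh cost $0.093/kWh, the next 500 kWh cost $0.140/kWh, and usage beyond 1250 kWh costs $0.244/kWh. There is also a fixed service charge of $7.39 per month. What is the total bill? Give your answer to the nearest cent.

First 750 kWh × $0.093 = $69.75
Next 500 kWh × $0.140 = $70.00
Remaining 1905 kWh × $0.244 = $464.82
Energy charge = $604.57; + service $7.39 = $611.96

$611.96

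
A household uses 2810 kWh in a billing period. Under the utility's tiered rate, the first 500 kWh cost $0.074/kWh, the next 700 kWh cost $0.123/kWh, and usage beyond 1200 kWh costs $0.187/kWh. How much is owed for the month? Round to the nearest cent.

First 500 kWh × $0.074 = $37.00
Next 700 kWh × $0.123 = $86.10
Remaining 1610 kWh × $0.187 = $301.07
Total = $424.17

$424.17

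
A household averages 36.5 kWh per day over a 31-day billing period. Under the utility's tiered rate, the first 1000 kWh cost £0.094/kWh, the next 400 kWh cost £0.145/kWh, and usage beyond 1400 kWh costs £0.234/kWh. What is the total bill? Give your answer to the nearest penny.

Usage = 36.5 kWh/day × 31 days = 1131.5 kWh
First 1000 kWh × £0.094 = £94.00
Next 131.5 kWh × £0.145 = £19.07
Remaining tier: 0 kWh (not reached)
Total = £113.07

£113.07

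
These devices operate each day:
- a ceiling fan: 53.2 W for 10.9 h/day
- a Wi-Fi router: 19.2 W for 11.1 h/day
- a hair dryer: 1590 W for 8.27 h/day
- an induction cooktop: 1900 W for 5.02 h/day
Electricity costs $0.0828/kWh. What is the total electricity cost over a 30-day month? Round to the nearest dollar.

ceiling fan: 53.2 W × 10.9 h × 30 d = 17,396 Wh = 17.4 kWh
Wi-Fi router: 19.2 W × 11.1 h × 30 d = 6,394 Wh = 6.394 kWh
hair dryer: 1590 W × 8.27 h × 30 d = 394,479 Wh = 394.5 kWh
induction cooktop: 1900 W × 5.02 h × 30 d = 286,140 Wh = 286.1 kWh
Total energy = 17.4 + 6.394 + 394.5 + 286.1 = 704.4 kWh
Cost = 704.4 kWh × $0.0828 = $58.33 ≈ $58

$58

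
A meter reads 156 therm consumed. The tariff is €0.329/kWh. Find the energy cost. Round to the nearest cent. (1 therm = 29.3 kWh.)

€1503.79

156 therm × (29.3 kWh/therm) = 4,571 kWh
Cost = 4,571 kWh × €0.329/kWh = €1,503.79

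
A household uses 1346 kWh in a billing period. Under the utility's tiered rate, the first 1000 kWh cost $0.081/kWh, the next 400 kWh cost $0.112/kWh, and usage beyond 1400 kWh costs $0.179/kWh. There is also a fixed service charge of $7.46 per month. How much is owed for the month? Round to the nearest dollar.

First 1000 kWh × $0.081 = $81.00
Next 346 kWh × $0.112 = $38.75
Remaining tier: 0 kWh (not reached)
Energy charge = $119.75; + service $7.46 = $127.21 ≈ $127

$127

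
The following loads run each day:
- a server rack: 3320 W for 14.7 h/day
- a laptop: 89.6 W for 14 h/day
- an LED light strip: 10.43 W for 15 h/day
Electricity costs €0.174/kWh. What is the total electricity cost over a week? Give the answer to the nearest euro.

€61

server rack: 3320 W × 14.7 h × 7 d = 341,628 Wh = 341.6 kWh
laptop: 89.6 W × 14 h × 7 d = 8,781 Wh = 8.781 kWh
LED light strip: 10.43 W × 15 h × 7 d = 1,095 Wh = 1.095 kWh
Total energy = 341.6 + 8.781 + 1.095 = 351.5 kWh
Cost = 351.5 kWh × €0.174 = €61.16 ≈ €61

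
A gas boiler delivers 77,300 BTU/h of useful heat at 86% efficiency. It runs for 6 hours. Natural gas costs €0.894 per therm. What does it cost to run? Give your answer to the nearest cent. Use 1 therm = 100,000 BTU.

€4.82

Heat delivered = 77,300 BTU/h × 6 h = 463,800 BTU
Gas input = 463,800 / 0.86 = 539,302 BTU
= 539,302 / 100,000 = 5.393 therm
Cost = 5.393 × €0.894/therm = €4.82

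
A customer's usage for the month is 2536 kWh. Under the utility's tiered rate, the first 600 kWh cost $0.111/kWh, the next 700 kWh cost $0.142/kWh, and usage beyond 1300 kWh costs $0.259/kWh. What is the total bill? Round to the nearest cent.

First 600 kWh × $0.111 = $66.60
Next 700 kWh × $0.142 = $99.40
Remaining 1236 kWh × $0.259 = $320.12
Total = $486.12

$486.12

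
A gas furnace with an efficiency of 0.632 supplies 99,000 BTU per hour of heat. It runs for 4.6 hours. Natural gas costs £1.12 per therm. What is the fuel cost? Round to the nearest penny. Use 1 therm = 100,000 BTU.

Heat delivered = 99,000 BTU/h × 4.6 h = 455,400 BTU
Gas input = 455,400 / 0.632 = 720,570 BTU
= 720,570 / 100,000 = 7.206 therm
Cost = 7.206 × £1.12/therm = £8.07

£8.07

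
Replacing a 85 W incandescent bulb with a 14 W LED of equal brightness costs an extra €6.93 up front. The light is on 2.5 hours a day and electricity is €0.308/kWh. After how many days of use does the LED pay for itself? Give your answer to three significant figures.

Power saved = 85 − 14 = 71 W
Daily energy saved = 71 W × 2.5 h = 177.5 Wh = 0.1775 kWh
Daily savings = 0.1775 × €0.308 = €0.0547
Payback = €6.93 / €0.0547 per day = 126.8 days

127 days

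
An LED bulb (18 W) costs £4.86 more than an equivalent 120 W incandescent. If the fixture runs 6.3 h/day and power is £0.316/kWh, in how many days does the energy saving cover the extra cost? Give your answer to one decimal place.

23.9 days

Power saved = 120 − 18 = 102 W
Daily energy saved = 102 W × 6.3 h = 642.6 Wh = 0.6426 kWh
Daily savings = 0.6426 × £0.316 = £0.2031
Payback = £4.86 / £0.2031 per day = 23.93 days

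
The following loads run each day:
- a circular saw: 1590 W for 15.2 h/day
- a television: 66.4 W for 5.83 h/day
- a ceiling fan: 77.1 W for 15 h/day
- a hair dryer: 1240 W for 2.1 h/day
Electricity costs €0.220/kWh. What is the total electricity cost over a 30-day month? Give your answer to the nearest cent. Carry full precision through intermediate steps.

€186.88

circular saw: 1590 W × 15.2 h × 30 d = 725,040 Wh = 725 kWh
television: 66.4 W × 5.83 h × 30 d = 11,613 Wh = 11.61 kWh
ceiling fan: 77.1 W × 15 h × 30 d = 34,695 Wh = 34.7 kWh
hair dryer: 1240 W × 2.1 h × 30 d = 78,120 Wh = 78.12 kWh
Total energy = 725 + 11.61 + 34.7 + 78.12 = 849.5 kWh
Cost = 849.5 kWh × €0.220 = €186.88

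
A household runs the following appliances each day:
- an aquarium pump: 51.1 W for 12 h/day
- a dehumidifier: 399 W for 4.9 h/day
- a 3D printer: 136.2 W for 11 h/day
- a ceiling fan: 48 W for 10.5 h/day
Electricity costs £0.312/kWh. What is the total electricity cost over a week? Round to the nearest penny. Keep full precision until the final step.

aquarium pump: 51.1 W × 12 h × 7 d = 4,292 Wh = 4.292 kWh
dehumidifier: 399 W × 4.9 h × 7 d = 13,686 Wh = 13.69 kWh
3D printer: 136.2 W × 11 h × 7 d = 10,487 Wh = 10.49 kWh
ceiling fan: 48 W × 10.5 h × 7 d = 3,528 Wh = 3.528 kWh
Total energy = 4.292 + 13.69 + 10.49 + 3.528 = 31.99 kWh
Cost = 31.99 kWh × £0.312 = £9.98

£9.98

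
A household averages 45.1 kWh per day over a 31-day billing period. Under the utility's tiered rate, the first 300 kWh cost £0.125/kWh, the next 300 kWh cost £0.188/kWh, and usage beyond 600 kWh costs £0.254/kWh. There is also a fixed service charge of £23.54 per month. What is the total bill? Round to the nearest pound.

Usage = 45.1 kWh/day × 31 days = 1398.1 kWh
First 300 kWh × £0.125 = £37.50
Next 300 kWh × £0.188 = £56.40
Remaining 798.1 kWh × £0.254 = £202.72
Energy charge = £296.62; + service £23.54 = £320.16 ≈ £320

£320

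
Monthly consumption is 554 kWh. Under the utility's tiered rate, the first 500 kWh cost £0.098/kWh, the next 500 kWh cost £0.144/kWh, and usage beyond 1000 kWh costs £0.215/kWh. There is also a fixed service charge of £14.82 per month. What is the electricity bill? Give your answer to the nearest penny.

£71.60

First 500 kWh × £0.098 = £49.00
Next 54 kWh × £0.144 = £7.78
Remaining tier: 0 kWh (not reached)
Energy charge = £56.78; + service £14.82 = £71.60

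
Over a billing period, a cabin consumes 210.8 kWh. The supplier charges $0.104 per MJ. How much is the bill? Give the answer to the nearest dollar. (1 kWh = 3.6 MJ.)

$79

210.8 kWh × (3.6 MJ/kWh) = 758.9 MJ
Cost = 758.9 MJ × $0.104/MJ = $78.92 ≈ $79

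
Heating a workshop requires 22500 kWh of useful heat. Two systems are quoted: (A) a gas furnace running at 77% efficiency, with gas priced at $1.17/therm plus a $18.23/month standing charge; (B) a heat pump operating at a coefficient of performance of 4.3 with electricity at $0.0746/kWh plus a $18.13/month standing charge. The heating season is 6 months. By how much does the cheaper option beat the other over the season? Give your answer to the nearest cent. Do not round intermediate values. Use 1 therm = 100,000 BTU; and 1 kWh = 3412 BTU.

Heat load = 22500 kWh × 3412 = 76,770,000 BTU
Gas: input = 76,770,000 / 0.77 = 99,701,299 BTU = 997 therm → 997 × $1.17 = $1,166.51; + 6 × $18.23 standing = $1,275.89
Heat pump: 76,770,000 BTU / 3412 = 22,500 kWh heat; / 4.3 = 5,233 kWh in → × $0.0746 = $390.35; + 6 × $18.13 standing = $499.13
Difference = |$1,275.89 − $499.13| = $776.76

$776.76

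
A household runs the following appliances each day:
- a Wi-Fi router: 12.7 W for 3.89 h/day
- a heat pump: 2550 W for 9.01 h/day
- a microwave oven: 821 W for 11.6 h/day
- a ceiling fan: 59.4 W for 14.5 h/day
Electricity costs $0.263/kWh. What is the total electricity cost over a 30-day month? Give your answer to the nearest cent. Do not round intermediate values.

Wi-Fi router: 12.7 W × 3.89 h × 30 d = 1,482 Wh = 1.482 kWh
heat pump: 2550 W × 9.01 h × 30 d = 689,265 Wh = 689.3 kWh
microwave oven: 821 W × 11.6 h × 30 d = 285,708 Wh = 285.7 kWh
ceiling fan: 59.4 W × 14.5 h × 30 d = 25,839 Wh = 25.84 kWh
Total energy = 1.482 + 689.3 + 285.7 + 25.84 = 1,002 kWh
Cost = 1,002 kWh × $0.263 = $263.60

$263.60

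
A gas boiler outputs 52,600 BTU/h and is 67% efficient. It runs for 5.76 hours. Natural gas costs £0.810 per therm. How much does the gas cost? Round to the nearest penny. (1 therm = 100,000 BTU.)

Heat delivered = 52,600 BTU/h × 5.76 h = 302,976 BTU
Gas input = 302,976 / 0.67 = 452,203 BTU
= 452,203 / 100,000 = 4.522 therm
Cost = 4.522 × £0.810/therm = £3.66

£3.66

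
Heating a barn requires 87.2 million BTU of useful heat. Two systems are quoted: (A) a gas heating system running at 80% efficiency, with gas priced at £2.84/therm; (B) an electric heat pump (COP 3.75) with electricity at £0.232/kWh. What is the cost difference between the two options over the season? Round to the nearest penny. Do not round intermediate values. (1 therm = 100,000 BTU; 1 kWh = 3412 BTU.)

£1514.48

Heat load = 87.2 × 10⁶ BTU = 87,200,000 BTU
Gas: input = 87,200,000 / 0.80 = 109,000,000 BTU = 1,090 therm → 1,090 × £2.84 = £3,095.60
Heat pump: 87,200,000 BTU / 3412 = 25,560 kWh heat; / 3.75 = 6,815 kWh in → × £0.232 = £1,581.12
Difference = |£3,095.60 − £1,581.12| = £1,514.48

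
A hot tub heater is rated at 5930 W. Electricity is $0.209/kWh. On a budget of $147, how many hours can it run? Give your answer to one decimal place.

118.6 h

Energy budget = $147 / $0.209 per kWh = 703.3 kWh = 703,349 Wh
Runtime = 703,349 Wh / 5930 W = 118.6 h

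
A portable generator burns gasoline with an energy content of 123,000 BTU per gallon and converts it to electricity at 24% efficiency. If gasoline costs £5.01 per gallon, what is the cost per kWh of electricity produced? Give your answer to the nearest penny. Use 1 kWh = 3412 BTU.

Electrical output per gallon = 123,000 BTU × 0.24 / 3412 BTU/kWh = 8.652 kWh
Cost per kWh = £5.01 / 8.652 kWh = £0.579

£0.58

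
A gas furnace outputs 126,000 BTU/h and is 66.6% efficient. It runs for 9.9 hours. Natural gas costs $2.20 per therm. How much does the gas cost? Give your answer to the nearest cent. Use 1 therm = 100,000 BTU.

Heat delivered = 126,000 BTU/h × 9.9 h = 1,247,400 BTU
Gas input = 1,247,400 / 0.666 = 1,872,973 BTU
= 1,872,973 / 100,000 = 18.73 therm
Cost = 18.73 × $2.20/therm = $41.21

$41.21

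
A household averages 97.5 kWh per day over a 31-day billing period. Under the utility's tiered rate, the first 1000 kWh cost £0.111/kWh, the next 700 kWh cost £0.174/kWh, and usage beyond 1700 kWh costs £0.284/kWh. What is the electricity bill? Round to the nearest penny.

£608.39

Usage = 97.5 kWh/day × 31 days = 3022.5 kWh
First 1000 kWh × £0.111 = £111.00
Next 700 kWh × £0.174 = £121.80
Remaining 1322.5 kWh × £0.284 = £375.59
Total = £608.39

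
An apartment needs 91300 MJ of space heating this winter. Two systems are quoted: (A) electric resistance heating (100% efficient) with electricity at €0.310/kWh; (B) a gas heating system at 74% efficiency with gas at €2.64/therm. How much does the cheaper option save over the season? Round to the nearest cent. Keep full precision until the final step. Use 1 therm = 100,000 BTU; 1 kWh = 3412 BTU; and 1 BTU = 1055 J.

Heat load = 91300 MJ = 91,300,000,000 J / 1055 = 86,540,284 BTU
Gas: input = 86,540,284 / 0.74 = 116,946,330 BTU = 1,169 therm → 1,169 × €2.64 = €3,087.38
Electric: 86,540,284 BTU / 3412 = 25,360 kWh → × €0.310 = €7,862.69
Difference = |€3,087.38 − €7,862.69| = €4,775.30

€4775.30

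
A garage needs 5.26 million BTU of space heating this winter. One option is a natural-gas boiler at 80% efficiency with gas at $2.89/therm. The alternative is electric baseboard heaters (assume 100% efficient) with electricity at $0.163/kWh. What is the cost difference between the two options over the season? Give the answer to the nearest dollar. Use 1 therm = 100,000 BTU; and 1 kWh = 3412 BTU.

Heat load = 5.26 × 10⁶ BTU = 5,260,000 BTU
Gas: input = 5,260,000 / 0.80 = 6,575,000 BTU = 65.75 therm → 65.75 × $2.89 = $190.02
Electric: 5,260,000 BTU / 3412 = 1,542 kWh → × $0.163 = $251.28
Difference = |$190.02 − $251.28| = $61.27 ≈ $61

$61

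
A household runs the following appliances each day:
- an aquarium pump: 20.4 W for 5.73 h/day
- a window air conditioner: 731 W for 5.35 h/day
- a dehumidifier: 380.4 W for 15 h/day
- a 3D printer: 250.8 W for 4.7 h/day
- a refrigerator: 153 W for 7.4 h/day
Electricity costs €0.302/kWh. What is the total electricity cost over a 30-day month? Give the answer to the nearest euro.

€109

aquarium pump: 20.4 W × 5.73 h × 30 d = 3,507 Wh = 3.507 kWh
window air conditioner: 731 W × 5.35 h × 30 d = 117,326 Wh = 117.3 kWh
dehumidifier: 380.4 W × 15 h × 30 d = 171,180 Wh = 171.2 kWh
3D printer: 250.8 W × 4.7 h × 30 d = 35,363 Wh = 35.36 kWh
refrigerator: 153 W × 7.4 h × 30 d = 33,966 Wh = 33.97 kWh
Total energy = 3.507 + 117.3 + 171.2 + 35.36 + 33.97 = 361.3 kWh
Cost = 361.3 kWh × €0.302 = €109.13 ≈ €109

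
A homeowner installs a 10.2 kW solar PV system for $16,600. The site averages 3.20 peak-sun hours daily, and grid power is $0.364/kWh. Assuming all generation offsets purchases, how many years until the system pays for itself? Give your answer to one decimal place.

Daily generation = 10.2 kW × 3.20 h = 32.64 kWh
Annual generation = 32.64 × 365 = 11914 kWh
Annual savings = 11914 × $0.364 = $4,336.55
Payback = $16,600 / $4,336.55 = 3.83 years

3.8 years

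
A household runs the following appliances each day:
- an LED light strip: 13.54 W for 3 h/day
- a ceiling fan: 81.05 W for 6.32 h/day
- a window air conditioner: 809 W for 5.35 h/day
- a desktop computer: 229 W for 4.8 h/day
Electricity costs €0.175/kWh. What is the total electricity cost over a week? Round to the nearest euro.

€7

LED light strip: 13.54 W × 3 h × 7 d = 284 Wh = 0.2843 kWh
ceiling fan: 81.05 W × 6.32 h × 7 d = 3,586 Wh = 3.586 kWh
window air conditioner: 809 W × 5.35 h × 7 d = 30,297 Wh = 30.3 kWh
desktop computer: 229 W × 4.8 h × 7 d = 7,694 Wh = 7.694 kWh
Total energy = 0.2843 + 3.586 + 30.3 + 7.694 = 41.86 kWh
Cost = 41.86 kWh × €0.175 = €7.33 ≈ €7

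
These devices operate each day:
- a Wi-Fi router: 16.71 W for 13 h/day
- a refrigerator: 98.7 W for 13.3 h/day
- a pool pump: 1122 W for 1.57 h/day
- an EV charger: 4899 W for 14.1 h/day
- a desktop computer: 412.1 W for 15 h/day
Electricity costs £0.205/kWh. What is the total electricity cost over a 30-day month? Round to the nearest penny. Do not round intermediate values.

Wi-Fi router: 16.71 W × 13 h × 30 d = 6,517 Wh = 6.517 kWh
refrigerator: 98.7 W × 13.3 h × 30 d = 39,381 Wh = 39.38 kWh
pool pump: 1122 W × 1.57 h × 30 d = 52,846 Wh = 52.85 kWh
EV charger: 4899 W × 14.1 h × 30 d = 2,072,277 Wh = 2,072 kWh
desktop computer: 412.1 W × 15 h × 30 d = 185,445 Wh = 185.4 kWh
Total energy = 6.517 + 39.38 + 52.85 + 2,072 + 185.4 = 2,356 kWh
Cost = 2,356 kWh × £0.205 = £483.08

£483.08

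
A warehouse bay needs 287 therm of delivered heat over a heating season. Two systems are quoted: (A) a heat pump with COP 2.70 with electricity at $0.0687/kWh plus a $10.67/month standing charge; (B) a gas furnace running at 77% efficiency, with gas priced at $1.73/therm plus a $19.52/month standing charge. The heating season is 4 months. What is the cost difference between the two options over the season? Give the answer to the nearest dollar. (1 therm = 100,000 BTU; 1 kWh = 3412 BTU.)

$466

Heat load = 287 therm × 100,000 = 28,700,000 BTU
Gas: input = 28,700,000 / 0.77 = 37,272,727 BTU = 372.7 therm → 372.7 × $1.73 = $644.82; + 4 × $19.52 standing = $722.90
Heat pump: 28,700,000 BTU / 3412 = 8,411 kWh heat; / 2.70 = 3,115 kWh in → × $0.0687 = $214.03; + 4 × $10.67 standing = $256.71
Difference = |$722.90 − $256.71| = $466.19 ≈ $466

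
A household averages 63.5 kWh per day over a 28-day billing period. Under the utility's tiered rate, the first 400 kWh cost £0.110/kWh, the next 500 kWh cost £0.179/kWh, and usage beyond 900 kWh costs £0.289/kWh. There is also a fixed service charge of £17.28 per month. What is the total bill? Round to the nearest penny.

£404.52

Usage = 63.5 kWh/day × 28 days = 1778 kWh
First 400 kWh × £0.110 = £44.00
Next 500 kWh × £0.179 = £89.50
Remaining 878 kWh × £0.289 = £253.74
Energy charge = £387.24; + service £17.28 = £404.52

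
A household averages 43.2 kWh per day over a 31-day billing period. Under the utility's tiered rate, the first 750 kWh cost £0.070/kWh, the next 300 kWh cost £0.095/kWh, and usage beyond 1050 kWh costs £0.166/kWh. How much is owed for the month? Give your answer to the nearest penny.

Usage = 43.2 kWh/day × 31 days = 1339.2 kWh
First 750 kWh × £0.070 = £52.50
Next 300 kWh × £0.095 = £28.50
Remaining 289.2 kWh × £0.166 = £48.01
Total = £129.01

£129.01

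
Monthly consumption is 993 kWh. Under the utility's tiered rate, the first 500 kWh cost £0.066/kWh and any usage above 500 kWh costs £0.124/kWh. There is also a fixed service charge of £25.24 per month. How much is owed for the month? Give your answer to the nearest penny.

£119.37

First 500 kWh × £0.066 = £33.00
Remaining 493 kWh × £0.124 = £61.13
Energy charge = £94.13; + service £25.24 = £119.37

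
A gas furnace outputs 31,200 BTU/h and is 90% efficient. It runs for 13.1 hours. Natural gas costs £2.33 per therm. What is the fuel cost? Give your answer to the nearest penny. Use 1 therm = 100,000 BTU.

Heat delivered = 31,200 BTU/h × 13.1 h = 408,720 BTU
Gas input = 408,720 / 0.90 = 454,133 BTU
= 454,133 / 100,000 = 4.541 therm
Cost = 4.541 × £2.33/therm = £10.58

£10.58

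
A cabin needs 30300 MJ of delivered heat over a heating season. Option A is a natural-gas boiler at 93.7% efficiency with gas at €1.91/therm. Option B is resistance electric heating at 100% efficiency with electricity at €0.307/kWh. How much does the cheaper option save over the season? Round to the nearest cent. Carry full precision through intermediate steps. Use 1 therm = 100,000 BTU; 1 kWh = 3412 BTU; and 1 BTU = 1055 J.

Heat load = 30300 MJ = 30,300,000,000 J / 1055 = 28,720,379 BTU
Gas: input = 28,720,379 / 0.937 = 30,651,419 BTU = 306.5 therm → 306.5 × €1.91 = €585.44
Electric: 28,720,379 BTU / 3412 = 8,417 kWh → × €0.307 = €2,584.16
Difference = |€585.44 − €2,584.16| = €1,998.72

€1998.72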